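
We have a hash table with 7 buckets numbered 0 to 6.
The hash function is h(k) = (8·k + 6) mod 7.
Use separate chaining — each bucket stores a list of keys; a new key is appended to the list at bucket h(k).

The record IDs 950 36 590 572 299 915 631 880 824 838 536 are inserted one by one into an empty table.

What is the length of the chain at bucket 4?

7

Insert 950: h=4, bucket 4 empty → new chain.
Insert 36: h=0, bucket 0 empty → new chain.
Insert 590: h=1, bucket 1 empty → new chain.
Insert 572: h=4, bucket 4 nonempty → append to chain.
Insert 299: h=4, bucket 4 nonempty → append to chain.
Insert 915: h=4, bucket 4 nonempty → append to chain.
Insert 631: h=0, bucket 0 nonempty → append to chain.
Insert 880: h=4, bucket 4 nonempty → append to chain.
Insert 824: h=4, bucket 4 nonempty → append to chain.
Insert 838: h=4, bucket 4 nonempty → append to chain.
Insert 536: h=3, bucket 3 empty → new chain.
Final buckets:
0: 36 -> 631
1: 590
2: —
3: 536
4: 950 -> 572 -> 299 -> 915 -> 880 -> 824 -> 838
5: —
6: —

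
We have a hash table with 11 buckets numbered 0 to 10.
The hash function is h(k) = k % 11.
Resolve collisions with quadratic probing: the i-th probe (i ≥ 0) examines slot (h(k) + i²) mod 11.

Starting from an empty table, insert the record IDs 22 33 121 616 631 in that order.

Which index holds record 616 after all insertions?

9

22 hashes to 0; slot 0 is free → place at 0.
33 hashes to 0; 0 taken → place at 1.
121 hashes to 0; 0,1 taken → place at 4.
616 hashes to 0; 0,1,4 taken → place at 9.
631 hashes to 4; 4 taken → place at 5.
Table: [22, 33, _, _, 121, 631, _, _, _, 616, _]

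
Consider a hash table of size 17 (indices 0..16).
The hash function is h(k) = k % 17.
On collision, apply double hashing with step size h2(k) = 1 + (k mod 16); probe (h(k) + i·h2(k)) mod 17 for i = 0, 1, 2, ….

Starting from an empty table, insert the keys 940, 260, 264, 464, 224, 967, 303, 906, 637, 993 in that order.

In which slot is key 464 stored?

6

940 hashes to 5; slot 5 is free => place at 5.
260 hashes to 5, h2=5; 5 taken => place at 10.
264 hashes to 9; slot 9 is free => place at 9.
464 hashes to 5, h2=1; 5 taken => place at 6.
224 hashes to 3; slot 3 is free => place at 3.
967 hashes to 15; slot 15 is free => place at 15.
303 hashes to 14; slot 14 is free => place at 14.
906 hashes to 5, h2=11; 5 taken => place at 16.
637 hashes to 8; slot 8 is free => place at 8.
993 hashes to 7; slot 7 is free => place at 7.
Table: [., ., ., 224, ., 940, 464, 993, 637, 264, 260, ., ., ., 303, 967, 906]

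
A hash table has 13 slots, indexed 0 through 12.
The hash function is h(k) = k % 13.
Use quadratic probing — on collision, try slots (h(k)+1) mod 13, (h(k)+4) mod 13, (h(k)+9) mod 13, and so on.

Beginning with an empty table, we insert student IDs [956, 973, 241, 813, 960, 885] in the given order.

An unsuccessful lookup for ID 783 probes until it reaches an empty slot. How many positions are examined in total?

956 hashes to 7; slot 7 is free => place at 7.
973 hashes to 11; slot 11 is free => place at 11.
241 hashes to 7; 7 taken => place at 8.
813 hashes to 7; 7,8,11 taken => place at 3.
960 hashes to 11; 11 taken => place at 12.
885 hashes to 1; slot 1 is free => place at 1.
Table: [—, 885, —, 813, —, —, —, 956, 241, —, —, 973, 960]
Lookup 783: h=3, probe 3,4 → slot 4 empty, not found.

2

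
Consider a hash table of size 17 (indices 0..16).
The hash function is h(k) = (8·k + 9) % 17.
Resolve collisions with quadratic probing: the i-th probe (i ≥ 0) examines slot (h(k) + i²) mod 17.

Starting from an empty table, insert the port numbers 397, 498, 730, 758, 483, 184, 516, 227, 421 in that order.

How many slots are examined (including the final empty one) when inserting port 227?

3

397 hashes to 6; slot 6 is free => place at 6.
498 hashes to 15; slot 15 is free => place at 15.
730 hashes to 1; slot 1 is free => place at 1.
758 hashes to 4; slot 4 is free => place at 4.
483 hashes to 14; slot 14 is free => place at 14.
184 hashes to 2; slot 2 is free => place at 2.
516 hashes to 6; 6 taken => place at 7.
227 hashes to 6; 6,7 taken => place at 10.
421 hashes to 11; slot 11 is free => place at 11.
Table: [_, 730, 184, _, 758, _, 397, 516, _, _, 227, 421, _, _, 483, 498, _]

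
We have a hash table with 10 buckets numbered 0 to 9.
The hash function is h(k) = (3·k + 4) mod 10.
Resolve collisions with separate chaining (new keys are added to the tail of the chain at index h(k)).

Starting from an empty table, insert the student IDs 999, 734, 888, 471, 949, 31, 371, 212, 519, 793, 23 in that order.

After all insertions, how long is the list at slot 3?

Insert 999: h=1, bucket 1 empty -> new chain.
Insert 734: h=6, bucket 6 empty -> new chain.
Insert 888: h=8, bucket 8 empty -> new chain.
Insert 471: h=7, bucket 7 empty -> new chain.
Insert 949: h=1, bucket 1 nonempty -> append to chain.
Insert 31: h=7, bucket 7 nonempty -> append to chain.
Insert 371: h=7, bucket 7 nonempty -> append to chain.
Insert 212: h=0, bucket 0 empty -> new chain.
Insert 519: h=1, bucket 1 nonempty -> append to chain.
Insert 793: h=3, bucket 3 empty -> new chain.
Insert 23: h=3, bucket 3 nonempty -> append to chain.
Final buckets:
0: 212
1: 999 -> 949 -> 519
2: -
3: 793 -> 23
4: -
5: -
6: 734
7: 471 -> 31 -> 371
8: 888
9: -

2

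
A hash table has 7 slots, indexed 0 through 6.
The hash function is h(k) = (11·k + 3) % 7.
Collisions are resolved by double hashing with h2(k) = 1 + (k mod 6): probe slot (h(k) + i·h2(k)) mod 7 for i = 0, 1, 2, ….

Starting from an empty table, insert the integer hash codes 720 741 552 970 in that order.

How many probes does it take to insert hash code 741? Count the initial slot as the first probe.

Insert 720: h=6, slot 6 empty → index 6.
Insert 741: h=6, h2=4, slot 6 occupied → index 3.
Insert 552: h=6, h2=1, slot 6 occupied → index 0.
Insert 970: h=5, slot 5 empty → index 5.
Table: [552, —, —, 741, —, 970, 720]

2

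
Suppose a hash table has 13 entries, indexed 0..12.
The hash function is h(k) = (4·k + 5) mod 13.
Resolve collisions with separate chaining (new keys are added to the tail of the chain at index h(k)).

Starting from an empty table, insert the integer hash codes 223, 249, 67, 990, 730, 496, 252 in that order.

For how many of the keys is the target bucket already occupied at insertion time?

223 -> bucket 0
249 -> bucket 0 (collision)
67 -> bucket 0 (collision)
990 -> bucket 0 (collision)
730 -> bucket 0 (collision)
496 -> bucket 0 (collision)
252 -> bucket 12
Final buckets:
0: 223 -> 249 -> 67 -> 990 -> 730 -> 496
1: —
2: —
3: —
4: —
5: —
6: —
7: —
8: —
9: —
10: —
11: —
12: 252

5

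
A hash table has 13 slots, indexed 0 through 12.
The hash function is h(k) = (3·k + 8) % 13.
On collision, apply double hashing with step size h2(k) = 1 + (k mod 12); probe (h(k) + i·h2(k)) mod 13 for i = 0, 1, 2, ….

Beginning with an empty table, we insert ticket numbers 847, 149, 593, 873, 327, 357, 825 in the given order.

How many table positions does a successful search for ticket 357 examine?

847 hashes to 1; slot 1 is free → place at 1.
149 hashes to 0; slot 0 is free → place at 0.
593 hashes to 6; slot 6 is free → place at 6.
873 hashes to 1, h2=10; 1 taken → place at 11.
327 hashes to 1, h2=4; 1 taken → place at 5.
357 hashes to 0, h2=10; 0 taken → place at 10.
825 hashes to 0, h2=10; 0,10 taken → place at 7.
Table: [149, 847, —, —, —, 327, 593, 825, —, —, 357, 873, —]
Lookup 357: h=0, h2=10, probe 0,10 → found at 10.

2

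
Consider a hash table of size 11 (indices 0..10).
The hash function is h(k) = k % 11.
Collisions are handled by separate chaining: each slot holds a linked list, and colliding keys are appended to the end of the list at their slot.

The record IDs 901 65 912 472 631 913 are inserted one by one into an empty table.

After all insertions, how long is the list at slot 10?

4

901 → bucket 10
65 → bucket 10 (collision)
912 → bucket 10 (collision)
472 → bucket 10 (collision)
631 → bucket 4
913 → bucket 0
Final buckets:
0: 913
1: .
2: .
3: .
4: 631
5: .
6: .
7: .
8: .
9: .
10: 901 -> 65 -> 912 -> 472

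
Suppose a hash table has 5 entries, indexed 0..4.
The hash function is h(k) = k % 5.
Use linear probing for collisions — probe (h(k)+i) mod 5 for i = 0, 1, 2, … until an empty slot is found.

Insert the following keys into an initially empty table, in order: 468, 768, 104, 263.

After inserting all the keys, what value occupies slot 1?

Insert 468: h=3, slot 3 empty -> index 3.
Insert 768: h=3, slot 3 occupied -> index 4.
Insert 104: h=4, slot 4 occupied -> index 0.
Insert 263: h=3, slots 3,4,0 occupied -> index 1.
Table: [104, 263, _, 468, 768]

263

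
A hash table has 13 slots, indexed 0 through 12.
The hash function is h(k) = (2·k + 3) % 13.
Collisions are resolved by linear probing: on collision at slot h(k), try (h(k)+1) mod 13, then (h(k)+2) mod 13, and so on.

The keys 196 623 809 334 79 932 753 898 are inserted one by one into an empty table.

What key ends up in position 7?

Insert 196: h=5, slot 5 empty -> index 5.
Insert 623: h=1, slot 1 empty -> index 1.
Insert 809: h=9, slot 9 empty -> index 9.
Insert 334: h=8, slot 8 empty -> index 8.
Insert 79: h=5, slot 5 occupied -> index 6.
Insert 932: h=8, slots 8,9 occupied -> index 10.
Insert 753: h=1, slot 1 occupied -> index 2.
Insert 898: h=5, slots 5,6 occupied -> index 7.
Table: [—, 623, 753, —, —, 196, 79, 898, 334, 809, 932, —, —]

898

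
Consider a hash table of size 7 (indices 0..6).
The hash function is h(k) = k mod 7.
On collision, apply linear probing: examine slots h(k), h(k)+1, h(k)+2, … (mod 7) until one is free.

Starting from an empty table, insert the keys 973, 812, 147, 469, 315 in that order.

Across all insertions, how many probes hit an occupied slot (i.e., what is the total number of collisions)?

973 hashes to 0; slot 0 is free => place at 0.
812 hashes to 0; 0 taken => place at 1.
147 hashes to 0; 0,1 taken => place at 2.
469 hashes to 0; 0,1,2 taken => place at 3.
315 hashes to 0; 0,1,2,3 taken => place at 4.
Table: [973, 812, 147, 469, 315, ., .]

10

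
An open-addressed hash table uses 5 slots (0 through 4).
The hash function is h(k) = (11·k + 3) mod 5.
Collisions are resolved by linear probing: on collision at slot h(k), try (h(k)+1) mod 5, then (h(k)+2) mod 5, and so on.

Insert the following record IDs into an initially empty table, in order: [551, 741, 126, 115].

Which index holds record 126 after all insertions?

1

551 hashes to 4; slot 4 is free → place at 4.
741 hashes to 4; 4 taken → place at 0.
126 hashes to 4; 4,0 taken → place at 1.
115 hashes to 3; slot 3 is free → place at 3.
Table: [741, 126, —, 115, 551]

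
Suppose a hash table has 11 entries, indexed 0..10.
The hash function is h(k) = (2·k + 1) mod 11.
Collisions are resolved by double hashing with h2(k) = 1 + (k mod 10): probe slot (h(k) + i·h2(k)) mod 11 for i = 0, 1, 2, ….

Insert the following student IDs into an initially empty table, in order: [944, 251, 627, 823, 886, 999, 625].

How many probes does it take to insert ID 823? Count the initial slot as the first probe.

944: h=8 -> slot 8
251: h=8, h2=2, probe 8,10 -> slot 10
627: h=1 -> slot 1
823: h=8, h2=4, probe 8,1,5 -> slot 5
886: h=2 -> slot 2
999: h=8, h2=10, probe 8,7 -> slot 7
625: h=8, h2=6, probe 8,3 -> slot 3
Table: [_, 627, 886, 625, _, 823, _, 999, 944, _, 251]

3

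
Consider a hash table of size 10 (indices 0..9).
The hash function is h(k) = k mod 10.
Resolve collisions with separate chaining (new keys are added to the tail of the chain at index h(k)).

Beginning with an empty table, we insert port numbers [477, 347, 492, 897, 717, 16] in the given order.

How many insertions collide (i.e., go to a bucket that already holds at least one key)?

477 -> bucket 7
347 -> bucket 7 (collision)
492 -> bucket 2
897 -> bucket 7 (collision)
717 -> bucket 7 (collision)
16 -> bucket 6
Final buckets:
0: _
1: _
2: 492
3: _
4: _
5: _
6: 16
7: 477 -> 347 -> 897 -> 717
8: _
9: _

3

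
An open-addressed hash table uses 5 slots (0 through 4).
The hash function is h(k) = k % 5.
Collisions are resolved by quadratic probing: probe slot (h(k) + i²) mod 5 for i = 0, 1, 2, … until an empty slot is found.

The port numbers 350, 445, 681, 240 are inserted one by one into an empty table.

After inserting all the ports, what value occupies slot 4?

350: h=0 => slot 0
445: h=0, probe 0,1 => slot 1
681: h=1, probe 1,2 => slot 2
240: h=0, probe 0,1,4 => slot 4
Table: [350, 445, 681, ., 240]

240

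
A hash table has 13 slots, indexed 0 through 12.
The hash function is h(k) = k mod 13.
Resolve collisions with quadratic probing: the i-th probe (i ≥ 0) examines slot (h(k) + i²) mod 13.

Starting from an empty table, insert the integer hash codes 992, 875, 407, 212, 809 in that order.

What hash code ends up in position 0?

Insert 992: h=4, slot 4 empty => index 4.
Insert 875: h=4, slot 4 occupied => index 5.
Insert 407: h=4, slots 4,5 occupied => index 8.
Insert 212: h=4, slots 4,5,8 occupied => index 0.
Insert 809: h=3, slot 3 empty => index 3.
Table: [212, ∅, ∅, 809, 992, 875, ∅, ∅, 407, ∅, ∅, ∅, ∅]

212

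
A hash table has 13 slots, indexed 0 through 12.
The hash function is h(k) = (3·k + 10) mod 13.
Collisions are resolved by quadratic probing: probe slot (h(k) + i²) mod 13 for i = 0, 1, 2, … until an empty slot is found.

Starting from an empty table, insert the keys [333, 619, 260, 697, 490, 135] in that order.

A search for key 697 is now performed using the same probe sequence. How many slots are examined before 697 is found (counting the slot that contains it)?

3

333 hashes to 8; slot 8 is free → place at 8.
619 hashes to 8; 8 taken → place at 9.
260 hashes to 10; slot 10 is free → place at 10.
697 hashes to 8; 8,9 taken → place at 12.
490 hashes to 11; slot 11 is free → place at 11.
135 hashes to 12; 12 taken → place at 0.
Table: [135, ., ., ., ., ., ., ., 333, 619, 260, 490, 697]
Lookup 697: h=8, probe 8,9,12 → found at 12.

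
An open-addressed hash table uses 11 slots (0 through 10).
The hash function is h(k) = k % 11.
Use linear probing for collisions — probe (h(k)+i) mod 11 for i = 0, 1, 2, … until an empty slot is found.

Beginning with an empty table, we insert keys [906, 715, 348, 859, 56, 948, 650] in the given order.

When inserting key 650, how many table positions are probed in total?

5

906: h=4 -> slot 4
715: h=0 -> slot 0
348: h=7 -> slot 7
859: h=1 -> slot 1
56: h=1, probe 1,2 -> slot 2
948: h=2, probe 2,3 -> slot 3
650: h=1, probe 1,2,3,4,5 -> slot 5
Table: [715, 859, 56, 948, 906, 650, -, 348, -, -, -]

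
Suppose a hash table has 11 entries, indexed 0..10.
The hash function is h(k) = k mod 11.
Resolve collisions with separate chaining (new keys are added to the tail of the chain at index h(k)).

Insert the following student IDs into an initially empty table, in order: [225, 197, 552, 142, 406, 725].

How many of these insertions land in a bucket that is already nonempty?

Insert 225: h=5, bucket 5 empty → new chain.
Insert 197: h=10, bucket 10 empty → new chain.
Insert 552: h=2, bucket 2 empty → new chain.
Insert 142: h=10, bucket 10 nonempty → append to chain.
Insert 406: h=10, bucket 10 nonempty → append to chain.
Insert 725: h=10, bucket 10 nonempty → append to chain.
Final buckets:
0: -
1: -
2: 552
3: -
4: -
5: 225
6: -
7: -
8: -
9: -
10: 197 -> 142 -> 406 -> 725

3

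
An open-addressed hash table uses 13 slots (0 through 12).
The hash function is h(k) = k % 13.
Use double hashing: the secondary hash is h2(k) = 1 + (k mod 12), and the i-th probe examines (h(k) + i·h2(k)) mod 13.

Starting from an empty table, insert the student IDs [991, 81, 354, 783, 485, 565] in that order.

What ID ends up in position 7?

991: h=3 → slot 3
81: h=3, h2=10, probe 3,0 → slot 0
354: h=3, h2=7, probe 3,10 → slot 10
783: h=3, h2=4, probe 3,7 → slot 7
485: h=4 → slot 4
565: h=6 → slot 6
Table: [81, -, -, 991, 485, -, 565, 783, -, -, 354, -, -]

783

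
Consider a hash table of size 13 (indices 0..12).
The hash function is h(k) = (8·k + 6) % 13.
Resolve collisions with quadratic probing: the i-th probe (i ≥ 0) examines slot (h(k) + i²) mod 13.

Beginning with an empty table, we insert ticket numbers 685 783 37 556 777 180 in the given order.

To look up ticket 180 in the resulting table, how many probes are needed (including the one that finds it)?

685: h=0 => slot 0
783: h=4 => slot 4
37: h=3 => slot 3
556: h=8 => slot 8
777: h=8, probe 8,9 => slot 9
180: h=3, probe 3,4,7 => slot 7
Table: [685, ∅, ∅, 37, 783, ∅, ∅, 180, 556, 777, ∅, ∅, ∅]
Lookup 180: h=3, probe 3,4,7 → found at 7.

3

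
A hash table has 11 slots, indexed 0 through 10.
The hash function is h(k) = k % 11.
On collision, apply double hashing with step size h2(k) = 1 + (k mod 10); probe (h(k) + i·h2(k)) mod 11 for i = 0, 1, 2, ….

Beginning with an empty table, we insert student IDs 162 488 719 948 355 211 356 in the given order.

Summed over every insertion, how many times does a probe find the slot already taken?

162: h=8 -> slot 8
488: h=4 -> slot 4
719: h=4, h2=10, probe 4,3 -> slot 3
948: h=2 -> slot 2
355: h=3, h2=6, probe 3,9 -> slot 9
211: h=2, h2=2, probe 2,4,6 -> slot 6
356: h=4, h2=7, probe 4,0 -> slot 0
Table: [356, _, 948, 719, 488, _, 211, _, 162, 355, _]

5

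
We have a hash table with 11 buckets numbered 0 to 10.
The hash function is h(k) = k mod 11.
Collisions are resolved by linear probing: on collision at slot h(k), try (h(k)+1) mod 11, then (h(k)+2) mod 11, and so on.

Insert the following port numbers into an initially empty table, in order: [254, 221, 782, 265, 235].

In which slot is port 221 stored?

2

Insert 254: h=1, slot 1 empty -> index 1.
Insert 221: h=1, slot 1 occupied -> index 2.
Insert 782: h=1, slots 1,2 occupied -> index 3.
Insert 265: h=1, slots 1,2,3 occupied -> index 4.
Insert 235: h=4, slot 4 occupied -> index 5.
Table: [-, 254, 221, 782, 265, 235, -, -, -, -, -]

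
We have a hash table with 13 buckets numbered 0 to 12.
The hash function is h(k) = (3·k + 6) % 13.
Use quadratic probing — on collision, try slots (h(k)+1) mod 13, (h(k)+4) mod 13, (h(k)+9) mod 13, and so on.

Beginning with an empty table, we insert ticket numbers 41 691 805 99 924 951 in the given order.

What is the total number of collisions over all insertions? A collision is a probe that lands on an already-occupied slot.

41: h=12 -> slot 12
691: h=12, probe 12,0 -> slot 0
805: h=3 -> slot 3
99: h=4 -> slot 4
924: h=9 -> slot 9
951: h=12, probe 12,0,3,8 -> slot 8
Table: [691, —, —, 805, 99, —, —, —, 951, 924, —, —, 41]

4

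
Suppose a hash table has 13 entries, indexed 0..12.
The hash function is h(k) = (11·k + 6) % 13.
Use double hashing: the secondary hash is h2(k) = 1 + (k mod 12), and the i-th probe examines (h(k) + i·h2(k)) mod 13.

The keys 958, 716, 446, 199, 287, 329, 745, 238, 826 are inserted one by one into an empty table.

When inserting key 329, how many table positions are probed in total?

958 hashes to 1; slot 1 is free -> place at 1.
716 hashes to 4; slot 4 is free -> place at 4.
446 hashes to 11; slot 11 is free -> place at 11.
199 hashes to 11, h2=8; 11 taken -> place at 6.
287 hashes to 4, h2=12; 4 taken -> place at 3.
329 hashes to 11, h2=6; 11,4 taken -> place at 10.
745 hashes to 11, h2=2; 11 taken -> place at 0.
238 hashes to 11, h2=11; 11 taken -> place at 9.
826 hashes to 5; slot 5 is free -> place at 5.
Table: [745, 958, ∅, 287, 716, 826, 199, ∅, ∅, 238, 329, 446, ∅]

3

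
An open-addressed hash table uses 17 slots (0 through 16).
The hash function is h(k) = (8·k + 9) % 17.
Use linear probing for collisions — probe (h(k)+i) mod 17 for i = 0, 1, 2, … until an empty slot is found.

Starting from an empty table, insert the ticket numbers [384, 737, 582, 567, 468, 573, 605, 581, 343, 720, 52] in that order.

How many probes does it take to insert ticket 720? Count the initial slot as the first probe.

4

384 hashes to 4; slot 4 is free => place at 4.
737 hashes to 6; slot 6 is free => place at 6.
582 hashes to 7; slot 7 is free => place at 7.
567 hashes to 6; 6,7 taken => place at 8.
468 hashes to 13; slot 13 is free => place at 13.
573 hashes to 3; slot 3 is free => place at 3.
605 hashes to 4; 4 taken => place at 5.
581 hashes to 16; slot 16 is free => place at 16.
343 hashes to 16; 16 taken => place at 0.
720 hashes to 6; 6,7,8 taken => place at 9.
52 hashes to 0; 0 taken => place at 1.
Table: [343, 52, ∅, 573, 384, 605, 737, 582, 567, 720, ∅, ∅, ∅, 468, ∅, ∅, 581]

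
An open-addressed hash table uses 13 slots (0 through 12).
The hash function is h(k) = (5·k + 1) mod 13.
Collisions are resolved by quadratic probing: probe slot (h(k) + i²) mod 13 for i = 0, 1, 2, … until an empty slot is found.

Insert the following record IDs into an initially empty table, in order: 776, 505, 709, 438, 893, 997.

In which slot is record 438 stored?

Insert 776: h=7, slot 7 empty → index 7.
Insert 505: h=4, slot 4 empty → index 4.
Insert 709: h=10, slot 10 empty → index 10.
Insert 438: h=7, slot 7 occupied → index 8.
Insert 893: h=7, slots 7,8 occupied → index 11.
Insert 997: h=7, slots 7,8,11 occupied → index 3.
Table: [—, —, —, 997, 505, —, —, 776, 438, —, 709, 893, —]

8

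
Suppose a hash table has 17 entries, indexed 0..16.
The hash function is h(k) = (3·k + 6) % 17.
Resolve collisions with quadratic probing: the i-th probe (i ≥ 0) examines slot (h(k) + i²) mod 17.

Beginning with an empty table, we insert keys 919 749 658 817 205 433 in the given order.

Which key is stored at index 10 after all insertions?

749

919: h=9 => slot 9
749: h=9, probe 9,10 => slot 10
658: h=8 => slot 8
817: h=9, probe 9,10,13 => slot 13
205: h=9, probe 9,10,13,1 => slot 1
433: h=13, probe 13,14 => slot 14
Table: [∅, 205, ∅, ∅, ∅, ∅, ∅, ∅, 658, 919, 749, ∅, ∅, 817, 433, ∅, ∅]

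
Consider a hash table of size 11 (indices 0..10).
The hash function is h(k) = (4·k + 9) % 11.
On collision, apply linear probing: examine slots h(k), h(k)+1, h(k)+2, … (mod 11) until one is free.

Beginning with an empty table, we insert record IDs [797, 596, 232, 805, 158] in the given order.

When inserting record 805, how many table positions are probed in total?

797 hashes to 7; slot 7 is free => place at 7.
596 hashes to 6; slot 6 is free => place at 6.
232 hashes to 2; slot 2 is free => place at 2.
805 hashes to 6; 6,7 taken => place at 8.
158 hashes to 3; slot 3 is free => place at 3.
Table: [-, -, 232, 158, -, -, 596, 797, 805, -, -]

3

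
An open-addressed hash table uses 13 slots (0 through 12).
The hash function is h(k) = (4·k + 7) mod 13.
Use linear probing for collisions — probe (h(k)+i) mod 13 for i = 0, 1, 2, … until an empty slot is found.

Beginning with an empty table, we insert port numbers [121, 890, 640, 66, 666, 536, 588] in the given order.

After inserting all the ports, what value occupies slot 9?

121: h=10 -> slot 10
890: h=5 -> slot 5
640: h=6 -> slot 6
66: h=11 -> slot 11
666: h=6, probe 6,7 -> slot 7
536: h=6, probe 6,7,8 -> slot 8
588: h=6, probe 6,7,8,9 -> slot 9
Table: [_, _, _, _, _, 890, 640, 666, 536, 588, 121, 66, _]

588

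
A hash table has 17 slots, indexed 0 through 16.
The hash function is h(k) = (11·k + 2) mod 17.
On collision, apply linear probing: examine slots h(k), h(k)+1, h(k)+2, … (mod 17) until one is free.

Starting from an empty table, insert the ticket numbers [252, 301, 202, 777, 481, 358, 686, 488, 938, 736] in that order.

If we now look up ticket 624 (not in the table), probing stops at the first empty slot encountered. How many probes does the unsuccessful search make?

7

252: h=3 => slot 3
301: h=15 => slot 15
202: h=14 => slot 14
777: h=15, probe 15,16 => slot 16
481: h=6 => slot 6
358: h=13 => slot 13
686: h=0 => slot 0
488: h=15, probe 15,16,0,1 => slot 1
938: h=1, probe 1,2 => slot 2
736: h=6, probe 6,7 => slot 7
Table: [686, 488, 938, 252, -, -, 481, 736, -, -, -, -, -, 358, 202, 301, 777]
Lookup 624: h=15, probe 15,16,0,1,2,3,4 → slot 4 empty, not found.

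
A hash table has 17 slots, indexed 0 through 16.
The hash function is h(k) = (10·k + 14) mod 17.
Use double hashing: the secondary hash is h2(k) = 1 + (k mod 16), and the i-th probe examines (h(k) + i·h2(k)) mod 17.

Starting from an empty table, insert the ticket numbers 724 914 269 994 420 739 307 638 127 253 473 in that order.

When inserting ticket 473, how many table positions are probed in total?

3

Insert 724: h=12, slot 12 empty => index 12.
Insert 914: h=8, slot 8 empty => index 8.
Insert 269: h=1, slot 1 empty => index 1.
Insert 994: h=9, slot 9 empty => index 9.
Insert 420: h=15, slot 15 empty => index 15.
Insert 739: h=9, h2=4, slot 9 occupied => index 13.
Insert 307: h=7, slot 7 empty => index 7.
Insert 638: h=2, slot 2 empty => index 2.
Insert 127: h=9, h2=16, slots 9,8,7 occupied => index 6.
Insert 253: h=11, slot 11 empty => index 11.
Insert 473: h=1, h2=10, slots 1,11 occupied => index 4.
Table: [∅, 269, 638, ∅, 473, ∅, 127, 307, 914, 994, ∅, 253, 724, 739, ∅, 420, ∅]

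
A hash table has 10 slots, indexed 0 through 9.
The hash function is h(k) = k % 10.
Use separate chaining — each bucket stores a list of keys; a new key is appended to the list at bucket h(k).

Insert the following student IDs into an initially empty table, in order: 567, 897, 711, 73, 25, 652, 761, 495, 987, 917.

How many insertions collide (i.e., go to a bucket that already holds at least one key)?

567 → bucket 7
897 → bucket 7 (collision)
711 → bucket 1
73 → bucket 3
25 → bucket 5
652 → bucket 2
761 → bucket 1 (collision)
495 → bucket 5 (collision)
987 → bucket 7 (collision)
917 → bucket 7 (collision)
Final buckets:
0: .
1: 711 -> 761
2: 652
3: 73
4: .
5: 25 -> 495
6: .
7: 567 -> 897 -> 987 -> 917
8: .
9: .

5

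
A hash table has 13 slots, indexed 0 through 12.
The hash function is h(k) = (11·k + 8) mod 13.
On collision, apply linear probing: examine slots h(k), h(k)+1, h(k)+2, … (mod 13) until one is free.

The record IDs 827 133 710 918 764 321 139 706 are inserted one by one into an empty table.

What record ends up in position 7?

Insert 827: h=5, slot 5 empty => index 5.
Insert 133: h=2, slot 2 empty => index 2.
Insert 710: h=5, slot 5 occupied => index 6.
Insert 918: h=5, slots 5,6 occupied => index 7.
Insert 764: h=1, slot 1 empty => index 1.
Insert 321: h=3, slot 3 empty => index 3.
Insert 139: h=3, slot 3 occupied => index 4.
Insert 706: h=0, slot 0 empty => index 0.
Table: [706, 764, 133, 321, 139, 827, 710, 918, _, _, _, _, _]

918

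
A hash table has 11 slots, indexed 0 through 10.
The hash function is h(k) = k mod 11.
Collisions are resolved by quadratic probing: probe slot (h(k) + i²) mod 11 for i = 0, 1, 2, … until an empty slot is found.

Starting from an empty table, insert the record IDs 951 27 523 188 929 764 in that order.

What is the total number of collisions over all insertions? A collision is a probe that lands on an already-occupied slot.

951 hashes to 5; slot 5 is free → place at 5.
27 hashes to 5; 5 taken → place at 6.
523 hashes to 6; 6 taken → place at 7.
188 hashes to 1; slot 1 is free → place at 1.
929 hashes to 5; 5,6 taken → place at 9.
764 hashes to 5; 5,6,9 taken → place at 3.
Table: [—, 188, —, 764, —, 951, 27, 523, —, 929, —]

7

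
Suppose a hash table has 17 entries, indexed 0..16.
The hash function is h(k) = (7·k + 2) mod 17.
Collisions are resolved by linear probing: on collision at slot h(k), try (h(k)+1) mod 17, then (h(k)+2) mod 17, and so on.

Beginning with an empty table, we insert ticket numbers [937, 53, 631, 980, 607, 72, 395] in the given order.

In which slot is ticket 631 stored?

937: h=16 => slot 16
53: h=16, probe 16,0 => slot 0
631: h=16, probe 16,0,1 => slot 1
980: h=11 => slot 11
607: h=1, probe 1,2 => slot 2
72: h=13 => slot 13
395: h=13, probe 13,14 => slot 14
Table: [53, 631, 607, ∅, ∅, ∅, ∅, ∅, ∅, ∅, ∅, 980, ∅, 72, 395, ∅, 937]

1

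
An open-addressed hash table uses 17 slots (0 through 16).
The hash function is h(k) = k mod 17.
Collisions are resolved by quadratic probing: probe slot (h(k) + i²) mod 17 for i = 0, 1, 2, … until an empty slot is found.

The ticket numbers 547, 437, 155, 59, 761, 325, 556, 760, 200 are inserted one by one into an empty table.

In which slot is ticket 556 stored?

547: h=3 -> slot 3
437: h=12 -> slot 12
155: h=2 -> slot 2
59: h=8 -> slot 8
761: h=13 -> slot 13
325: h=2, probe 2,3,6 -> slot 6
556: h=12, probe 12,13,16 -> slot 16
760: h=12, probe 12,13,16,4 -> slot 4
200: h=13, probe 13,14 -> slot 14
Table: [∅, ∅, 155, 547, 760, ∅, 325, ∅, 59, ∅, ∅, ∅, 437, 761, 200, ∅, 556]

16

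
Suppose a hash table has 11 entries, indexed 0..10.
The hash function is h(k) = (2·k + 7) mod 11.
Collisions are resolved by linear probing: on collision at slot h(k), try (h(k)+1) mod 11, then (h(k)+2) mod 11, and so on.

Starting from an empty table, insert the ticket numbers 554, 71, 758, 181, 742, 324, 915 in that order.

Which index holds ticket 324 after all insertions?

9

554 hashes to 4; slot 4 is free => place at 4.
71 hashes to 6; slot 6 is free => place at 6.
758 hashes to 5; slot 5 is free => place at 5.
181 hashes to 6; 6 taken => place at 7.
742 hashes to 6; 6,7 taken => place at 8.
324 hashes to 6; 6,7,8 taken => place at 9.
915 hashes to 0; slot 0 is free => place at 0.
Table: [915, _, _, _, 554, 758, 71, 181, 742, 324, _]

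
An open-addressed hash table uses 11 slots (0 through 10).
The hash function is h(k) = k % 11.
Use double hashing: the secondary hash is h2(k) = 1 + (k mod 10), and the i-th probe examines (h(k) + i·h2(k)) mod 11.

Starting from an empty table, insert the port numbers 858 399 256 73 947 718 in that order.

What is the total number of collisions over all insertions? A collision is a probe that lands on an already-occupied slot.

4

Insert 858: h=0, slot 0 empty => index 0.
Insert 399: h=3, slot 3 empty => index 3.
Insert 256: h=3, h2=7, slot 3 occupied => index 10.
Insert 73: h=7, slot 7 empty => index 7.
Insert 947: h=1, slot 1 empty => index 1.
Insert 718: h=3, h2=9, slots 3,1,10 occupied => index 8.
Table: [858, 947, ∅, 399, ∅, ∅, ∅, 73, 718, ∅, 256]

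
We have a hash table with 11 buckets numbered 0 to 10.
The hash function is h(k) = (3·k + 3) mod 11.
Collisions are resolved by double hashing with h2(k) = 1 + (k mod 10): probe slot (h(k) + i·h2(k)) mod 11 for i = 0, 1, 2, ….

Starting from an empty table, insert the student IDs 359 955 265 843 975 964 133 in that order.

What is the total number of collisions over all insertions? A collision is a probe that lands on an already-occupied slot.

9

Insert 359: h=2, slot 2 empty -> index 2.
Insert 955: h=8, slot 8 empty -> index 8.
Insert 265: h=6, slot 6 empty -> index 6.
Insert 843: h=2, h2=4, slots 2,6 occupied -> index 10.
Insert 975: h=2, h2=6, slots 2,8 occupied -> index 3.
Insert 964: h=2, h2=5, slot 2 occupied -> index 7.
Insert 133: h=6, h2=4, slots 6,10,3,7 occupied -> index 0.
Table: [133, ., 359, 975, ., ., 265, 964, 955, ., 843]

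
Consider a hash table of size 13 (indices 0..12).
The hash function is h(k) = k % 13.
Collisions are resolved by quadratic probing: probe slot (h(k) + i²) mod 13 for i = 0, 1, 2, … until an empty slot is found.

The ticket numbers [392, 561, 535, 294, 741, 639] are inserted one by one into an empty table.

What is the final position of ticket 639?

11

Insert 392: h=2, slot 2 empty -> index 2.
Insert 561: h=2, slot 2 occupied -> index 3.
Insert 535: h=2, slots 2,3 occupied -> index 6.
Insert 294: h=8, slot 8 empty -> index 8.
Insert 741: h=0, slot 0 empty -> index 0.
Insert 639: h=2, slots 2,3,6 occupied -> index 11.
Table: [741, _, 392, 561, _, _, 535, _, 294, _, _, 639, _]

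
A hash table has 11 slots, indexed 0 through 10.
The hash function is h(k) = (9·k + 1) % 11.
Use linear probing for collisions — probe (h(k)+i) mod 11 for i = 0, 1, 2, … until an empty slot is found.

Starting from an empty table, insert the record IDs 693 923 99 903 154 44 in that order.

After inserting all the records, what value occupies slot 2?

Insert 693: h=1, slot 1 empty → index 1.
Insert 923: h=3, slot 3 empty → index 3.
Insert 99: h=1, slot 1 occupied → index 2.
Insert 903: h=10, slot 10 empty → index 10.
Insert 154: h=1, slots 1,2,3 occupied → index 4.
Insert 44: h=1, slots 1,2,3,4 occupied → index 5.
Table: [., 693, 99, 923, 154, 44, ., ., ., ., 903]

99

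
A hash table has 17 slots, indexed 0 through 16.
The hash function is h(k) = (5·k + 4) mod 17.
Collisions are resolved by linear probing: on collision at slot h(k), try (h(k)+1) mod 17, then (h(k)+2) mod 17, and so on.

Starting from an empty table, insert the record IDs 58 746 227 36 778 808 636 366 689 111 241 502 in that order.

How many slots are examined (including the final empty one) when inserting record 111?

58: h=5 => slot 5
746: h=11 => slot 11
227: h=0 => slot 0
36: h=14 => slot 14
778: h=1 => slot 1
808: h=15 => slot 15
636: h=5, probe 5,6 => slot 6
366: h=15, probe 15,16 => slot 16
689: h=15, probe 15,16,0,1,2 => slot 2
111: h=15, probe 15,16,0,1,2,3 => slot 3
241: h=2, probe 2,3,4 => slot 4
502: h=15, probe 15,16,0,1,2,3,4,5,6,7 => slot 7
Table: [227, 778, 689, 111, 241, 58, 636, 502, _, _, _, 746, _, _, 36, 808, 366]

6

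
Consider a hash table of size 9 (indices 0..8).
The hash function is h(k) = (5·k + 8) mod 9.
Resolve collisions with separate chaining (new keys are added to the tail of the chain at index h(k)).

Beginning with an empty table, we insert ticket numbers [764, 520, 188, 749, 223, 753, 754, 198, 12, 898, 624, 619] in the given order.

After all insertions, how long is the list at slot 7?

Insert 764: h=3, bucket 3 empty → new chain.
Insert 520: h=7, bucket 7 empty → new chain.
Insert 188: h=3, bucket 3 nonempty → append to chain.
Insert 749: h=0, bucket 0 empty → new chain.
Insert 223: h=7, bucket 7 nonempty → append to chain.
Insert 753: h=2, bucket 2 empty → new chain.
Insert 754: h=7, bucket 7 nonempty → append to chain.
Insert 198: h=8, bucket 8 empty → new chain.
Insert 12: h=5, bucket 5 empty → new chain.
Insert 898: h=7, bucket 7 nonempty → append to chain.
Insert 624: h=5, bucket 5 nonempty → append to chain.
Insert 619: h=7, bucket 7 nonempty → append to chain.
Final buckets:
0: 749
1: —
2: 753
3: 764 -> 188
4: —
5: 12 -> 624
6: —
7: 520 -> 223 -> 754 -> 898 -> 619
8: 198

5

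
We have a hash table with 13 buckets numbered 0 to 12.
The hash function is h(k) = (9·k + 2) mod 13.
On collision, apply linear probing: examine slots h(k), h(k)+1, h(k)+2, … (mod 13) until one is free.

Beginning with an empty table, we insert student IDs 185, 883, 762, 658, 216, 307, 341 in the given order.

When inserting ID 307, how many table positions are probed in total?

4

Insert 185: h=3, slot 3 empty => index 3.
Insert 883: h=6, slot 6 empty => index 6.
Insert 762: h=9, slot 9 empty => index 9.
Insert 658: h=9, slot 9 occupied => index 10.
Insert 216: h=9, slots 9,10 occupied => index 11.
Insert 307: h=9, slots 9,10,11 occupied => index 12.
Insert 341: h=3, slot 3 occupied => index 4.
Table: [., ., ., 185, 341, ., 883, ., ., 762, 658, 216, 307]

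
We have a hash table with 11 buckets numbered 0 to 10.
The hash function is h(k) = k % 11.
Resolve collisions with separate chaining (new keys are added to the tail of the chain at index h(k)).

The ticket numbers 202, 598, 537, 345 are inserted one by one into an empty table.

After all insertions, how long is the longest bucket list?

3

202 → bucket 4
598 → bucket 4 (collision)
537 → bucket 9
345 → bucket 4 (collision)
Final buckets:
0: _
1: _
2: _
3: _
4: 202 -> 598 -> 345
5: _
6: _
7: _
8: _
9: 537
10: _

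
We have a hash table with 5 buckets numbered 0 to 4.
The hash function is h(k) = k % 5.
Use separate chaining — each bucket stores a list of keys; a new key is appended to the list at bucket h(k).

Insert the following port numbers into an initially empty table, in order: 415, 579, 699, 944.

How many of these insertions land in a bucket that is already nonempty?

2

Insert 415: h=0, bucket 0 empty -> new chain.
Insert 579: h=4, bucket 4 empty -> new chain.
Insert 699: h=4, bucket 4 nonempty -> append to chain.
Insert 944: h=4, bucket 4 nonempty -> append to chain.
Final buckets:
0: 415
1: _
2: _
3: _
4: 579 -> 699 -> 944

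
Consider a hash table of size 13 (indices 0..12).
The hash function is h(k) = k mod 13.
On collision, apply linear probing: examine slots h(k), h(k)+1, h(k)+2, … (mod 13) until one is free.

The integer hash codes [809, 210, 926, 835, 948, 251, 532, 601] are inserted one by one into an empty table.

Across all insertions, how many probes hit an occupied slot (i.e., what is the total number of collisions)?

809: h=3 -> slot 3
210: h=2 -> slot 2
926: h=3, probe 3,4 -> slot 4
835: h=3, probe 3,4,5 -> slot 5
948: h=12 -> slot 12
251: h=4, probe 4,5,6 -> slot 6
532: h=12, probe 12,0 -> slot 0
601: h=3, probe 3,4,5,6,7 -> slot 7
Table: [532, —, 210, 809, 926, 835, 251, 601, —, —, —, —, 948]

10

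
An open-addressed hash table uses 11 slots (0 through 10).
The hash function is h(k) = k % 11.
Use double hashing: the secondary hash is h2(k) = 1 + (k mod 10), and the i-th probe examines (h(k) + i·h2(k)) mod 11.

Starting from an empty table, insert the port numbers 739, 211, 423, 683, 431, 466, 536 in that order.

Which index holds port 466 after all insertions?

739 hashes to 2; slot 2 is free → place at 2.
211 hashes to 2, h2=2; 2 taken → place at 4.
423 hashes to 5; slot 5 is free → place at 5.
683 hashes to 1; slot 1 is free → place at 1.
431 hashes to 2, h2=2; 2,4 taken → place at 6.
466 hashes to 4, h2=7; 4 taken → place at 0.
536 hashes to 8; slot 8 is free → place at 8.
Table: [466, 683, 739, _, 211, 423, 431, _, 536, _, _]

0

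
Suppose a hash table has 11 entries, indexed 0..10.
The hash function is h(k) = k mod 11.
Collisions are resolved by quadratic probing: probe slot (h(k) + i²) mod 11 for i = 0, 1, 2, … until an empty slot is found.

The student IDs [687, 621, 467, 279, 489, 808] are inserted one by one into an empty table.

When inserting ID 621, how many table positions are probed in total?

2

Insert 687: h=5, slot 5 empty => index 5.
Insert 621: h=5, slot 5 occupied => index 6.
Insert 467: h=5, slots 5,6 occupied => index 9.
Insert 279: h=4, slot 4 empty => index 4.
Insert 489: h=5, slots 5,6,9 occupied => index 3.
Insert 808: h=5, slots 5,6,9,3 occupied => index 10.
Table: [_, _, _, 489, 279, 687, 621, _, _, 467, 808]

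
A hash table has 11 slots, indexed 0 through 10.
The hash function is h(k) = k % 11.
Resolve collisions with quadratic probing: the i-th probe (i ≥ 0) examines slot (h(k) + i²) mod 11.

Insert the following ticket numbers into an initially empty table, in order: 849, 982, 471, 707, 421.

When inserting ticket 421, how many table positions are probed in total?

Insert 849: h=2, slot 2 empty → index 2.
Insert 982: h=3, slot 3 empty → index 3.
Insert 471: h=9, slot 9 empty → index 9.
Insert 707: h=3, slot 3 occupied → index 4.
Insert 421: h=3, slots 3,4 occupied → index 7.
Table: [—, —, 849, 982, 707, —, —, 421, —, 471, —]

3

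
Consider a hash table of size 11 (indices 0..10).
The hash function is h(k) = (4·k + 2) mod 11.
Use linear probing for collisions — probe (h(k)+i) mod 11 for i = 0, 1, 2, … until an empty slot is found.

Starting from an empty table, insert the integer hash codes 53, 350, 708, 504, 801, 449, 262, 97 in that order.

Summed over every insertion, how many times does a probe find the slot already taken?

Insert 53: h=5, slot 5 empty → index 5.
Insert 350: h=5, slot 5 occupied → index 6.
Insert 708: h=7, slot 7 empty → index 7.
Insert 504: h=5, slots 5,6,7 occupied → index 8.
Insert 801: h=5, slots 5,6,7,8 occupied → index 9.
Insert 449: h=5, slots 5,6,7,8,9 occupied → index 10.
Insert 262: h=5, slots 5,6,7,8,9,10 occupied → index 0.
Insert 97: h=5, slots 5,6,7,8,9,10,0 occupied → index 1.
Table: [262, 97, ., ., ., 53, 350, 708, 504, 801, 449]

26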